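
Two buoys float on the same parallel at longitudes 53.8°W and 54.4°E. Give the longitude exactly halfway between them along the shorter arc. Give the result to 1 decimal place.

Signed shortest Δλ from -53.8° to +54.4° is +108.2°.
Midpoint longitude = -53.8° + (+108.2°)/2 = -53.8° + 54.1° = +0.3°.

0.3°E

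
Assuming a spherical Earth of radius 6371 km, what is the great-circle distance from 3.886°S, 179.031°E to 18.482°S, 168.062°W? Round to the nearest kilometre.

Δλ = -168.062 − 179.031 = -347.093°; wrapped into (−180°, 180°]: 12.907°.
Δφ = -18.482 − -3.886 = -14.596°.
a = sin²(Δφ/2) + cos φ₁ · cos φ₂ · sin²(Δλ/2) = 0.028091.
c = 2·atan2(√a, √(1−a)) = 0.33679 rad → d = 6371·c ≈ 2145.72 km.

2146 km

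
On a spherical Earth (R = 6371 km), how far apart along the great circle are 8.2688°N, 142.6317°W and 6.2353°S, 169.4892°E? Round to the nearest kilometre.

5548 km

Δλ = 169.4892 − -142.6317 = 312.1209°; wrapped into (−180°, 180°]: -47.8791°.
Δφ = -6.2353 − 8.2688 = -14.5041°.
a = sin²(Δφ/2) + cos φ₁ · cos φ₂ · sin²(Δλ/2) = 0.177911.
c = 2·atan2(√a, √(1−a)) = 0.87085 rad → d = 6371·c ≈ 5548.17 km.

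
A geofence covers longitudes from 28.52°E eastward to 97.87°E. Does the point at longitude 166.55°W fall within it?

No

Band width going east from +28.52° to +97.87°: ((97.87 − 28.52) mod 360) = 69.35°.
Offset of -166.55° east of the west edge: ((-166.55 − 28.52) mod 360) = 164.93°.
164.93° > 69.35° ⇒ outside.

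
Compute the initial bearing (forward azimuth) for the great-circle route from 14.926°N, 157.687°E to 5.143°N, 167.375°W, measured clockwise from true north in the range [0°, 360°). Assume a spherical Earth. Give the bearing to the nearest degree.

Δλ = -167.375 − 157.687 = -325.062°; wrapped into (−180°, 180°]: 34.938°.
θ = atan2( sin Δλ · cos φ₂ , cos φ₁ · sin φ₂ − sin φ₁ · cos φ₂ · cos Δλ )
  = atan2(0.57038, -0.12368) = 102.235° → normalised to [0°, 360°): 102.235°.

102°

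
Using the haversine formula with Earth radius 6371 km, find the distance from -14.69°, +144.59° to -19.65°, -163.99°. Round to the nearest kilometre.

5471 km

Δλ = -163.99 − 144.59 = -308.58°; wrapped into (−180°, 180°]: 51.42°.
Δφ = -19.65 − -14.69 = -4.96°.
a = sin²(Δφ/2) + cos φ₁ · cos φ₂ · sin²(Δλ/2) = 0.173316.
c = 2·atan2(√a, √(1−a)) = 0.85877 rad → d = 6371·c ≈ 5471.23 km.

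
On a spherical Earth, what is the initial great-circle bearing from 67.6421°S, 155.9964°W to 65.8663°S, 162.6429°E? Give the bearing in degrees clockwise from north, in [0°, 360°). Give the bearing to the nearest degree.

Δλ = 162.6429 − -155.9964 = 318.6393°; wrapped into (−180°, 180°]: -41.3607°.
θ = atan2( sin Δλ · cos φ₂ , cos φ₁ · sin φ₂ − sin φ₁ · cos φ₂ · cos Δλ )
  = atan2(-0.27018, -0.06333) = -103.192° → normalised to [0°, 360°): 256.808°.

257°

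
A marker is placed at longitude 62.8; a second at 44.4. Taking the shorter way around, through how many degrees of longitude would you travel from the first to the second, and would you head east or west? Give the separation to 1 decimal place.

18.4° west

Raw difference: 44.4 − 62.8 = -18.4°.
Normalise into (−180°, 180°]: -18.4° stays -18.4°.
Negative ⇒ the second point lies to the west; separation 18.4°.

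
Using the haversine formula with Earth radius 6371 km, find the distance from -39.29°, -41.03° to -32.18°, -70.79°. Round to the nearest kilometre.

Δλ = -70.79 − -41.03 = -29.76°.
Δφ = -32.18 − -39.29 = 7.11°.
a = sin²(Δφ/2) + cos φ₁ · cos φ₂ · sin²(Δλ/2) = 0.047042.
c = 2·atan2(√a, √(1−a)) = 0.43726 rad → d = 6371·c ≈ 2785.77 km.

2786 km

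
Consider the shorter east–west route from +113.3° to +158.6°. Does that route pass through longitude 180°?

Signed shortest Δλ = ((158.6 − 113.3 + 180) mod 360) − 180 = 45.3°.
Going east by 45.3° from +113.3° reaches +158.6° without touching 180°.

No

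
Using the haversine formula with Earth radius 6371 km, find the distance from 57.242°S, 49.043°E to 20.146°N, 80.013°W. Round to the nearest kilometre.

Δλ = -80.013 − 49.043 = -129.056°.
Δφ = 20.146 − -57.242 = 77.388°.
a = sin²(Δφ/2) + cos φ₁ · cos φ₂ · sin²(Δλ/2) = 0.804856.
c = 2·atan2(√a, √(1−a)) = 2.22649 rad → d = 6371·c ≈ 14184.99 km.

14185 km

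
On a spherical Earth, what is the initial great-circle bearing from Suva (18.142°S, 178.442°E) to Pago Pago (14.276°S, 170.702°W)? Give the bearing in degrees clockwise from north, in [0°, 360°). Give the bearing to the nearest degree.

71°

Δλ = -170.702 − 178.442 = -349.144°; wrapped into (−180°, 180°]: 10.856°.
θ = atan2( sin Δλ · cos φ₂ , cos φ₁ · sin φ₂ − sin φ₁ · cos φ₂ · cos Δλ )
  = atan2(0.18253, 0.06202) = 71.232° → normalised to [0°, 360°): 71.232°.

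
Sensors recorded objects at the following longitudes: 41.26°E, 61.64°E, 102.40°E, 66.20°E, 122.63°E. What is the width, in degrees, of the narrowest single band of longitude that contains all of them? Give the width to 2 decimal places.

81.37°

Sort the longitudes: +41.26°, +61.64°, +66.20°, +102.40°, +122.63°.
Eastward gaps between consecutive values (wrapping around): 20.38°, 4.56°, 36.20°, 20.23°, 278.63°.
Largest gap = 278.63° ⇒ minimal covering band is its complement: 360° − 278.63° = 81.37°.
Band runs from +41.26° eastward to +122.63°.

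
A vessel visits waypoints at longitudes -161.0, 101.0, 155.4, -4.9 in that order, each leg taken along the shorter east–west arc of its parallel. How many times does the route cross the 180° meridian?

1

Leg 1: -161.0° → +101.0°, shortest Δλ = -98.0° (west) — crosses 180°.
Leg 2: +101.0° → +155.4°, shortest Δλ = 54.4° (east) — does not cross 180°.
Leg 3: +155.4° → -4.9°, shortest Δλ = -160.3° (west) — does not cross 180°.
Total crossings: 1.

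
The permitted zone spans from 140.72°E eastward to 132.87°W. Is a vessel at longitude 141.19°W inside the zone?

Band width going east from +140.72° to -132.87°: ((-132.87 − 140.72) mod 360) = 86.41°.
Offset of -141.19° east of the west edge: ((-141.19 − 140.72) mod 360) = 78.09°.
78.09° ≤ 86.41° ⇒ inside.

Yes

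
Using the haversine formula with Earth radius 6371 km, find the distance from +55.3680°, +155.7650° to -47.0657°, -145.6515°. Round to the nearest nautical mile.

Δλ = -145.6515 − 155.7650 = -301.4165°; wrapped into (−180°, 180°]: 58.5835°.
Δφ = -47.0657 − 55.3680 = -102.4337°.
a = sin²(Δφ/2) + cos φ₁ · cos φ₂ · sin²(Δλ/2) = 0.700317.
c = 2·atan2(√a, √(1−a)) = 1.98301 rad → d = 6371·c ≈ 12633.73 km ≈ 6821.67 nmi.

6822 nmi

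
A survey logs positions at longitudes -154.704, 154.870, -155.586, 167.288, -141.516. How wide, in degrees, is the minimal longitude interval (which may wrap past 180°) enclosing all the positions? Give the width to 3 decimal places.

63.614°

Sort the longitudes: -155.586°, -154.704°, -141.516°, +154.870°, +167.288°.
Eastward gaps between consecutive values (wrapping around): 0.882°, 13.188°, 296.386°, 12.418°, 37.126°.
Largest gap = 296.386° ⇒ minimal covering band is its complement: 360° − 296.386° = 63.614°.
Band runs from +154.870° eastward to -141.516°, crossing the antimeridian.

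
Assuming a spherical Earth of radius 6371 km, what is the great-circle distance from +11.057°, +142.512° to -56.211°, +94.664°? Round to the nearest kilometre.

Δλ = 94.664 − 142.512 = -47.848°.
Δφ = -56.211 − 11.057 = -67.268°.
a = sin²(Δφ/2) + cos φ₁ · cos φ₂ · sin²(Δλ/2) = 0.396548.
c = 2·atan2(√a, √(1−a)) = 1.36239 rad → d = 6371·c ≈ 8679.77 km.

8680 km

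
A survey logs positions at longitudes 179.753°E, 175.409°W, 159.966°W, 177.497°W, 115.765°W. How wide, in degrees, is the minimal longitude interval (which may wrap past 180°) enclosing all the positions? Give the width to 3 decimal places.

Sort the longitudes: -177.497°, -175.409°, -159.966°, -115.765°, +179.753°.
Eastward gaps between consecutive values (wrapping around): 2.088°, 15.443°, 44.201°, 295.518°, 2.750°.
Largest gap = 295.518° ⇒ minimal covering band is its complement: 360° − 295.518° = 64.482°.
Band runs from +179.753° eastward to -115.765°, crossing the antimeridian.

64.482°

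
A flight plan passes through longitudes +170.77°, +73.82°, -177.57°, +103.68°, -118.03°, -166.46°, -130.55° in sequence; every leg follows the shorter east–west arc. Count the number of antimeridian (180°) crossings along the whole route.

Leg 1: +170.77° → +73.82°, shortest Δλ = -96.95° (west) — does not cross 180°.
Leg 2: +73.82° → -177.57°, shortest Δλ = 108.61° (east) — crosses 180°.
Leg 3: -177.57° → +103.68°, shortest Δλ = -78.75° (west) — crosses 180°.
Leg 4: +103.68° → -118.03°, shortest Δλ = 138.29° (east) — crosses 180°.
Leg 5: -118.03° → -166.46°, shortest Δλ = -48.43° (west) — does not cross 180°.
Leg 6: -166.46° → -130.55°, shortest Δλ = 35.91° (east) — does not cross 180°.
Total crossings: 3.

3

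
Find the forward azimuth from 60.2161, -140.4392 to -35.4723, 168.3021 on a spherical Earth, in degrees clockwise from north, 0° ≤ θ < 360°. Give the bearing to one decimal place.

Δλ = 168.3021 − -140.4392 = 308.7413°; wrapped into (−180°, 180°]: -51.2587°.
θ = atan2( sin Δλ · cos φ₂ , cos φ₁ · sin φ₂ − sin φ₁ · cos φ₂ · cos Δλ )
  = atan2(-0.63521, -0.73059) = -138.995° → normalised to [0°, 360°): 221.005°.

221.0°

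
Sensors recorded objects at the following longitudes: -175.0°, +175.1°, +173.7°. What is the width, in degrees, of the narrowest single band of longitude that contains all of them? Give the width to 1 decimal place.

Sort the longitudes: -175.0°, +173.7°, +175.1°.
Eastward gaps between consecutive values (wrapping around): 348.7°, 1.4°, 9.9°.
Largest gap = 348.7° ⇒ minimal covering band is its complement: 360° − 348.7° = 11.3°.
Band runs from +173.7° eastward to -175.0°, crossing the antimeridian.

11.3°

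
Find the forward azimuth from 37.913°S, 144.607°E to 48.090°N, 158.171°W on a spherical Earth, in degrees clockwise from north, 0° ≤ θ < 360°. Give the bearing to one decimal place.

34.8°

Δλ = -158.171 − 144.607 = -302.778°; wrapped into (−180°, 180°]: 57.222°.
θ = atan2( sin Δλ · cos φ₂ , cos φ₁ · sin φ₂ − sin φ₁ · cos φ₂ · cos Δλ )
  = atan2(0.56161, 0.80933) = 34.757° → normalised to [0°, 360°): 34.757°.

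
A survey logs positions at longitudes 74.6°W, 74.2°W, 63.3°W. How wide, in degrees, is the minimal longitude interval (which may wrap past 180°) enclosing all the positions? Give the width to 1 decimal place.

11.3°

Sort the longitudes: -74.6°, -74.2°, -63.3°.
Eastward gaps between consecutive values (wrapping around): 0.4°, 10.9°, 348.7°.
Largest gap = 348.7° ⇒ minimal covering band is its complement: 360° − 348.7° = 11.3°.
Band runs from -74.6° eastward to -63.3°.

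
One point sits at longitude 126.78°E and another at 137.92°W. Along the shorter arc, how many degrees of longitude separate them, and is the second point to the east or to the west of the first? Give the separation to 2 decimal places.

Raw difference: -137.92 − 126.78 = -264.7°.
Normalise into (−180°, 180°]: -264.7° + 360° = 95.3°.
Positive ⇒ the second point lies to the east; separation 95.30°.

95.30° east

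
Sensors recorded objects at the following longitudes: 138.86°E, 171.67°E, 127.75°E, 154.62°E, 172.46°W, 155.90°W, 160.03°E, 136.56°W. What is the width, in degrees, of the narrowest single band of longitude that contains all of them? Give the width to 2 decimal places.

95.69°

Sort the longitudes: -172.46°, -155.90°, -136.56°, +127.75°, +138.86°, +154.62°, +160.03°, +171.67°.
Eastward gaps between consecutive values (wrapping around): 16.56°, 19.34°, 264.31°, 11.11°, 15.76°, 5.41°, 11.64°, 15.87°.
Largest gap = 264.31° ⇒ minimal covering band is its complement: 360° − 264.31° = 95.69°.
Band runs from +127.75° eastward to -136.56°, crossing the antimeridian.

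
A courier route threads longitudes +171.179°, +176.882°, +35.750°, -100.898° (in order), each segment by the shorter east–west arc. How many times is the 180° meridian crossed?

Leg 1: +171.179° → +176.882°, shortest Δλ = 5.703° (east) — does not cross 180°.
Leg 2: +176.882° → +35.750°, shortest Δλ = -141.132° (west) — does not cross 180°.
Leg 3: +35.750° → -100.898°, shortest Δλ = -136.648° (west) — does not cross 180°.
Total crossings: 0.

0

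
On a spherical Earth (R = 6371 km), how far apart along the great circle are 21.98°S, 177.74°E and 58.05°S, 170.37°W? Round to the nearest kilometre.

4123 km

Δλ = -170.37 − 177.74 = -348.11°; wrapped into (−180°, 180°]: 11.89°.
Δφ = -58.05 − -21.98 = -36.07°.
a = sin²(Δφ/2) + cos φ₁ · cos φ₂ · sin²(Δλ/2) = 0.101115.
c = 2·atan2(√a, √(1−a)) = 0.64721 rad → d = 6371·c ≈ 4123.37 km.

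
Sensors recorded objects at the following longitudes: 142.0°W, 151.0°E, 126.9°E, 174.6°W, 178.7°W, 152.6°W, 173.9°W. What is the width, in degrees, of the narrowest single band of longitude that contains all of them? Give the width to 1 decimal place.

91.1°

Sort the longitudes: -178.7°, -174.6°, -173.9°, -152.6°, -142.0°, +126.9°, +151.0°.
Eastward gaps between consecutive values (wrapping around): 4.1°, 0.7°, 21.3°, 10.6°, 268.9°, 24.1°, 30.3°.
Largest gap = 268.9° ⇒ minimal covering band is its complement: 360° − 268.9° = 91.1°.
Band runs from +126.9° eastward to -142.0°, crossing the antimeridian.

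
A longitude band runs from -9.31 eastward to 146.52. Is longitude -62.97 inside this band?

Band width going east from -9.31° to +146.52°: ((146.52 − -9.31) mod 360) = 155.83°.
Offset of -62.97° east of the west edge: ((-62.97 − -9.31) mod 360) = 306.34°.
306.34° > 155.83° ⇒ outside.

No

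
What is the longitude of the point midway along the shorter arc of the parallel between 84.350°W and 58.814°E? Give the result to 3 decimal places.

Signed shortest Δλ from -84.350° to +58.814° is +143.164°.
Midpoint longitude = -84.350° + (+143.164°)/2 = -84.350° + 71.582° = -12.768°.

12.768°W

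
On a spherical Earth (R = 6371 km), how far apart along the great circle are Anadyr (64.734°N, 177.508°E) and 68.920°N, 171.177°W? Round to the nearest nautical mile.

366 nmi

Δλ = -171.177 − 177.508 = -348.685°; wrapped into (−180°, 180°]: 11.315°.
Δφ = 68.920 − 64.734 = 4.186°.
a = sin²(Δφ/2) + cos φ₁ · cos φ₂ · sin²(Δλ/2) = 0.002826.
c = 2·atan2(√a, √(1−a)) = 0.10637 rad → d = 6371·c ≈ 677.65 km ≈ 365.90 nmi.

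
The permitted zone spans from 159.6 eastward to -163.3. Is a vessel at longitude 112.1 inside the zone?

Band width going east from +159.6° to -163.3°: ((-163.3 − 159.6) mod 360) = 37.1°.
Offset of +112.1° east of the west edge: ((112.1 − 159.6) mod 360) = 312.5°.
312.5° > 37.1° ⇒ outside.

No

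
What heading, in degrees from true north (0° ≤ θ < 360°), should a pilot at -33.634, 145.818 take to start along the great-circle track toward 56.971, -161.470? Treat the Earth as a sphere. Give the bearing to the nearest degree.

26°

Δλ = -161.470 − 145.818 = -307.288°; wrapped into (−180°, 180°]: 52.712°.
θ = atan2( sin Δλ · cos φ₂ , cos φ₁ · sin φ₂ − sin φ₁ · cos φ₂ · cos Δλ )
  = atan2(0.43365, 0.88094) = 26.209° → normalised to [0°, 360°): 26.209°.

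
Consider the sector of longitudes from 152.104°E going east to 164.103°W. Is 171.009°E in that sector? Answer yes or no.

Yes

Band width going east from +152.104° to -164.103°: ((-164.103 − 152.104) mod 360) = 43.793°.
Offset of +171.009° east of the west edge: ((171.009 − 152.104) mod 360) = 18.905°.
18.905° ≤ 43.793° ⇒ inside.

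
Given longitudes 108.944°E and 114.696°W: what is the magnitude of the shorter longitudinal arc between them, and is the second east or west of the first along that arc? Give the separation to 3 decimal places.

Raw difference: -114.696 − 108.944 = -223.64°.
Normalise into (−180°, 180°]: -223.64° + 360° = 136.36°.
Positive ⇒ the second point lies to the east; separation 136.360°.

136.360° east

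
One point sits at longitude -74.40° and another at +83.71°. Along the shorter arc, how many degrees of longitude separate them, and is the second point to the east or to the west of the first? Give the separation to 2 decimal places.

158.11° east

Raw difference: 83.71 − -74.40 = 158.11°.
Normalise into (−180°, 180°]: 158.11° stays 158.11°.
Positive ⇒ the second point lies to the east; separation 158.11°.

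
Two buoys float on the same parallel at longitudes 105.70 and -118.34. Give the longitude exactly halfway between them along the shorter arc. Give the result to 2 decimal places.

+173.68°

Signed shortest Δλ from +105.70° to -118.34° is +135.96°.
Midpoint longitude = +105.70° + (+135.96°)/2 = +105.70° + 67.98° = +173.68°.
(The naïve average (+105.70 + -118.34)/2 = -6.32° is on the wrong side of the globe.)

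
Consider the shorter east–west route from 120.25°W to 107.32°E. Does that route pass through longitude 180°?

Naïve |107.32 − -120.25| = 227.57° > 180°, so the shorter arc goes the other way round — across 180°.
Signed shortest Δλ = ((107.32 − -120.25 + 180) mod 360) − 180 = -132.43°.
Going west by 132.43° from -120.25° passes through 180° before reaching +107.32°.

Yes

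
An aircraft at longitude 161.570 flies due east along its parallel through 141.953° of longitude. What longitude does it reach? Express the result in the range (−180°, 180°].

Start at +161.570°; shift +141.953° → +303.523°.
+303.523° lies outside (−180°, 180°]; subtract 360° → -56.477°.

-56.477°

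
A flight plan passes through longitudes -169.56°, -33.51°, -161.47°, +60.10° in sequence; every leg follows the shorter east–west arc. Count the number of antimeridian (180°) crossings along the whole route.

1

Leg 1: -169.56° → -33.51°, shortest Δλ = 136.05° (east) — does not cross 180°.
Leg 2: -33.51° → -161.47°, shortest Δλ = -127.96° (west) — does not cross 180°.
Leg 3: -161.47° → +60.10°, shortest Δλ = -138.43° (west) — crosses 180°.
Total crossings: 1.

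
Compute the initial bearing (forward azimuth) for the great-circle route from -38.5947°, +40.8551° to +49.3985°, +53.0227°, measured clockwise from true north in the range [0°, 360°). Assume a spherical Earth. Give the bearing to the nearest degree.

8°

Δλ = 53.0227 − 40.8551 = 12.1676°.
θ = atan2( sin Δλ · cos φ₂ , cos φ₁ · sin φ₂ − sin φ₁ · cos φ₂ · cos Δλ )
  = atan2(0.13717, 0.99027) = 7.886° → normalised to [0°, 360°): 7.886°.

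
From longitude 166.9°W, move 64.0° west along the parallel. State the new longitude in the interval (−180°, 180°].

Start at -166.9°; shift −64.0° → -230.9°.
-230.9° lies outside (−180°, 180°]; add 360° → +129.1°.

129.1°E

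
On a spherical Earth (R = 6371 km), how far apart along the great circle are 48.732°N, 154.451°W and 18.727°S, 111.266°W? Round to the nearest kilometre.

Δλ = -111.266 − -154.451 = 43.185°.
Δφ = -18.727 − 48.732 = -67.459°.
a = sin²(Δφ/2) + cos φ₁ · cos φ₂ · sin²(Δλ/2) = 0.392923.
c = 2·atan2(√a, √(1−a)) = 1.35497 rad → d = 6371·c ≈ 8632.52 km.

8633 km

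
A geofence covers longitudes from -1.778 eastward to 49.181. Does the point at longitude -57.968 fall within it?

Band width going east from -1.778° to +49.181°: ((49.181 − -1.778) mod 360) = 50.959°.
Offset of -57.968° east of the west edge: ((-57.968 − -1.778) mod 360) = 303.810°.
303.810° > 50.959° ⇒ outside.

No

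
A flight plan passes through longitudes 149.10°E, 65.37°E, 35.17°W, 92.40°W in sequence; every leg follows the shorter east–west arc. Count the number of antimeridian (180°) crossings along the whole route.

0

Leg 1: +149.10° → +65.37°, shortest Δλ = -83.73° (west) — does not cross 180°.
Leg 2: +65.37° → -35.17°, shortest Δλ = -100.54° (west) — does not cross 180°.
Leg 3: -35.17° → -92.40°, shortest Δλ = -57.23° (west) — does not cross 180°.
Total crossings: 0.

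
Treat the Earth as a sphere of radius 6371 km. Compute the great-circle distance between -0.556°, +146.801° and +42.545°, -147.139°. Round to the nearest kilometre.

Δλ = -147.139 − 146.801 = -293.940°; wrapped into (−180°, 180°]: 66.060°.
Δφ = 42.545 − -0.556 = 43.101°.
a = sin²(Δφ/2) + cos φ₁ · cos φ₂ · sin²(Δλ/2) = 0.353809.
c = 2·atan2(√a, √(1−a)) = 1.27408 rad → d = 6371·c ≈ 8117.17 km.

8117 km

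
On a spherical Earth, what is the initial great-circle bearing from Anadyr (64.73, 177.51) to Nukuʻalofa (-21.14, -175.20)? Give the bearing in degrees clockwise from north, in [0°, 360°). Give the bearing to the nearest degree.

Δλ = -175.20 − 177.51 = -352.71°; wrapped into (−180°, 180°]: 7.29°.
θ = atan2( sin Δλ · cos φ₂ , cos φ₁ · sin φ₂ − sin φ₁ · cos φ₂ · cos Δλ )
  = atan2(0.11835, -0.99059) = 173.187° → normalised to [0°, 360°): 173.187°.

173°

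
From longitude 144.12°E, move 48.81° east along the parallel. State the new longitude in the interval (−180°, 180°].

Start at +144.12°; shift +48.81° → +192.93°.
+192.93° lies outside (−180°, 180°]; subtract 360° → -167.07°.

167.07°W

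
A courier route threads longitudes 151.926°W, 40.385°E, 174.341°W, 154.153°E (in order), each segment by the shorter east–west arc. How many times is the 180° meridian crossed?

3

Leg 1: -151.926° → +40.385°, shortest Δλ = -167.689° (west) — crosses 180°.
Leg 2: +40.385° → -174.341°, shortest Δλ = 145.274° (east) — crosses 180°.
Leg 3: -174.341° → +154.153°, shortest Δλ = -31.506° (west) — crosses 180°.
Total crossings: 3.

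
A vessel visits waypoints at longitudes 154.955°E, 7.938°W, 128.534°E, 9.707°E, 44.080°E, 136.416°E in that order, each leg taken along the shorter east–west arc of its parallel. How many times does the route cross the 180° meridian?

Leg 1: +154.955° → -7.938°, shortest Δλ = -162.893° (west) — does not cross 180°.
Leg 2: -7.938° → +128.534°, shortest Δλ = 136.472° (east) — does not cross 180°.
Leg 3: +128.534° → +9.707°, shortest Δλ = -118.827° (west) — does not cross 180°.
Leg 4: +9.707° → +44.080°, shortest Δλ = 34.373° (east) — does not cross 180°.
Leg 5: +44.080° → +136.416°, shortest Δλ = 92.336° (east) — does not cross 180°.
Total crossings: 0.

0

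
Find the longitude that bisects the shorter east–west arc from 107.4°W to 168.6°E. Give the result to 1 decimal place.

149.4°W

Signed shortest Δλ from -107.4° to +168.6° is -84.0°.
Midpoint longitude = -107.4° + (-84.0°)/2 = -107.4° − 42.0° = -149.4°.
(The naïve average (-107.4 + +168.6)/2 = 30.6° is on the wrong side of the globe.)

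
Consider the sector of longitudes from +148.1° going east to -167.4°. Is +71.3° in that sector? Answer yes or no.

No

Band width going east from +148.1° to -167.4°: ((-167.4 − 148.1) mod 360) = 44.5°.
Offset of +71.3° east of the west edge: ((71.3 − 148.1) mod 360) = 283.2°.
283.2° > 44.5° ⇒ outside.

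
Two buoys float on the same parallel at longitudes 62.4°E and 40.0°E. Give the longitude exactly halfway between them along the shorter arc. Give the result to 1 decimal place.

51.2°E

Signed shortest Δλ from +62.4° to +40.0° is -22.4°.
Midpoint longitude = +62.4° + (-22.4°)/2 = +62.4° − 11.2° = +51.2°.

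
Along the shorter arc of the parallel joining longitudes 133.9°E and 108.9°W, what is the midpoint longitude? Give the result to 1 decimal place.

Signed shortest Δλ from +133.9° to -108.9° is +117.2°.
Midpoint longitude = +133.9° + (+117.2°)/2 = +133.9° + 58.6° = +192.5°.
Normalise into (−180°, 180°]: -167.5°.
(The naïve average (+133.9 + -108.9)/2 = 12.5° is on the wrong side of the globe.)

167.5°W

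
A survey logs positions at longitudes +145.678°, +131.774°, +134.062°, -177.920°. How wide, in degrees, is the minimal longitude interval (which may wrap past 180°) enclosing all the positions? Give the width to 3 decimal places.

Sort the longitudes: -177.920°, +131.774°, +134.062°, +145.678°.
Eastward gaps between consecutive values (wrapping around): 309.694°, 2.288°, 11.616°, 36.402°.
Largest gap = 309.694° ⇒ minimal covering band is its complement: 360° − 309.694° = 50.306°.
Band runs from +131.774° eastward to -177.920°, crossing the antimeridian.

50.306°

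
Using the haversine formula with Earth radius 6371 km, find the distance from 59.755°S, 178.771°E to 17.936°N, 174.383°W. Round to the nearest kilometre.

Δλ = -174.383 − 178.771 = -353.154°; wrapped into (−180°, 180°]: 6.846°.
Δφ = 17.936 − -59.755 = 77.691°.
a = sin²(Δφ/2) + cos φ₁ · cos φ₂ · sin²(Δλ/2) = 0.395116.
c = 2·atan2(√a, √(1−a)) = 1.35946 rad → d = 6371·c ≈ 8661.12 km.

8661 km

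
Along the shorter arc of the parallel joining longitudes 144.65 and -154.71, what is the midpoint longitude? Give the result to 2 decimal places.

Signed shortest Δλ from +144.65° to -154.71° is +60.64°.
Midpoint longitude = +144.65° + (+60.64°)/2 = +144.65° + 30.32° = +174.97°.
(The naïve average (+144.65 + -154.71)/2 = -5.03° is on the wrong side of the globe.)

+174.97°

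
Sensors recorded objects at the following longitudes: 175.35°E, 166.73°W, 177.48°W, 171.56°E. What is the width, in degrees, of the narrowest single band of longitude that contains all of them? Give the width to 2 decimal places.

21.71°

Sort the longitudes: -177.48°, -166.73°, +171.56°, +175.35°.
Eastward gaps between consecutive values (wrapping around): 10.75°, 338.29°, 3.79°, 7.17°.
Largest gap = 338.29° ⇒ minimal covering band is its complement: 360° − 338.29° = 21.71°.
Band runs from +171.56° eastward to -166.73°, crossing the antimeridian.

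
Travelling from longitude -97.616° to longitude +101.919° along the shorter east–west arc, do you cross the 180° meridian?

Yes

Naïve |101.919 − -97.616| = 199.535° > 180°, so the shorter arc goes the other way round — across 180°.
Signed shortest Δλ = ((101.919 − -97.616 + 180) mod 360) − 180 = -160.465°.
Going west by 160.465° from -97.616° passes through 180° before reaching +101.919°.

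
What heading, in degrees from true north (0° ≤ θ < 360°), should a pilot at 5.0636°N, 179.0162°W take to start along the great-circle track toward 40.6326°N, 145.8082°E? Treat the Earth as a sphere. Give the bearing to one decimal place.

Δλ = 145.8082 − -179.0162 = 324.8244°; wrapped into (−180°, 180°]: -35.1756°.
θ = atan2( sin Δλ · cos φ₂ , cos φ₁ · sin φ₂ − sin φ₁ · cos φ₂ · cos Δλ )
  = atan2(-0.43719, 0.59391) = -36.357° → normalised to [0°, 360°): 323.643°.

323.6°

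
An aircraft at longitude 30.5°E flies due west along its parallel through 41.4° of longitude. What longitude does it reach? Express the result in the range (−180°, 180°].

10.9°W

Start at +30.5°; shift −41.4° → -10.9°.
-10.9° already lies in (−180°, 180°].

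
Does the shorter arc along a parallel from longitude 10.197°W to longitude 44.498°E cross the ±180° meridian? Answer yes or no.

No

Signed shortest Δλ = ((44.498 − -10.197 + 180) mod 360) − 180 = 54.695°.
Going east by 54.695° from -10.197° reaches +44.498° without touching 180°.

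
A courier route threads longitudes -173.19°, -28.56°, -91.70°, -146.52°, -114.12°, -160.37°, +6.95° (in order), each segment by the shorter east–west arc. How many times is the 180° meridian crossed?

Leg 1: -173.19° → -28.56°, shortest Δλ = 144.63° (east) — does not cross 180°.
Leg 2: -28.56° → -91.70°, shortest Δλ = -63.14° (west) — does not cross 180°.
Leg 3: -91.70° → -146.52°, shortest Δλ = -54.82° (west) — does not cross 180°.
Leg 4: -146.52° → -114.12°, shortest Δλ = 32.4° (east) — does not cross 180°.
Leg 5: -114.12° → -160.37°, shortest Δλ = -46.25° (west) — does not cross 180°.
Leg 6: -160.37° → +6.95°, shortest Δλ = 167.32° (east) — does not cross 180°.
Total crossings: 0.

0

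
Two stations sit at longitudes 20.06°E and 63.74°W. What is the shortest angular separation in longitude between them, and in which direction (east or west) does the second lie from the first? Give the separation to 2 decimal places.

Raw difference: -63.74 − 20.06 = -83.8°.
Normalise into (−180°, 180°]: -83.8° stays -83.8°.
Negative ⇒ the second point lies to the west; separation 83.80°.

83.80° west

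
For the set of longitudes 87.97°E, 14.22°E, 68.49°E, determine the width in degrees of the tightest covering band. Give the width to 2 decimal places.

73.75°

Sort the longitudes: +14.22°, +68.49°, +87.97°.
Eastward gaps between consecutive values (wrapping around): 54.27°, 19.48°, 286.25°.
Largest gap = 286.25° ⇒ minimal covering band is its complement: 360° − 286.25° = 73.75°.
Band runs from +14.22° eastward to +87.97°.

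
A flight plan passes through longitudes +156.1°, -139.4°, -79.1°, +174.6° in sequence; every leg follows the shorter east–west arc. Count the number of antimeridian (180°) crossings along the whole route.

2

Leg 1: +156.1° → -139.4°, shortest Δλ = 64.5° (east) — crosses 180°.
Leg 2: -139.4° → -79.1°, shortest Δλ = 60.3° (east) — does not cross 180°.
Leg 3: -79.1° → +174.6°, shortest Δλ = -106.3° (west) — crosses 180°.
Total crossings: 2.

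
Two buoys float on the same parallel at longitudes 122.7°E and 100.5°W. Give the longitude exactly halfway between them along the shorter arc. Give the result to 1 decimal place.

Signed shortest Δλ from +122.7° to -100.5° is +136.8°.
Midpoint longitude = +122.7° + (+136.8°)/2 = +122.7° + 68.4° = +191.1°.
Normalise into (−180°, 180°]: -168.9°.
(The naïve average (+122.7 + -100.5)/2 = 11.1° is on the wrong side of the globe.)

168.9°W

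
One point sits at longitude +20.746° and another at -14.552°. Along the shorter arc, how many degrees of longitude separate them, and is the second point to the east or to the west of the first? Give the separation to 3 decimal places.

35.298° west

Raw difference: -14.552 − 20.746 = -35.298°.
Normalise into (−180°, 180°]: -35.298° stays -35.298°.
Negative ⇒ the second point lies to the west; separation 35.298°.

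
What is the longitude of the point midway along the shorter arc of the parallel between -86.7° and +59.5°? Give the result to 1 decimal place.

-13.6°

Signed shortest Δλ from -86.7° to +59.5° is +146.2°.
Midpoint longitude = -86.7° + (+146.2°)/2 = -86.7° + 73.1° = -13.6°.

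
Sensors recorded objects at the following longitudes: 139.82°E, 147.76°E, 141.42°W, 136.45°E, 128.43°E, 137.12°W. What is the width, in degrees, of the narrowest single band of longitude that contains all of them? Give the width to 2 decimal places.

94.45°

Sort the longitudes: -141.42°, -137.12°, +128.43°, +136.45°, +139.82°, +147.76°.
Eastward gaps between consecutive values (wrapping around): 4.30°, 265.55°, 8.02°, 3.37°, 7.94°, 70.82°.
Largest gap = 265.55° ⇒ minimal covering band is its complement: 360° − 265.55° = 94.45°.
Band runs from +128.43° eastward to -137.12°, crossing the antimeridian.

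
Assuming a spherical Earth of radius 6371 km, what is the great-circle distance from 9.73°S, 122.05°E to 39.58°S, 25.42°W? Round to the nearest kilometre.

Δλ = -25.42 − 122.05 = -147.47°.
Δφ = -39.58 − -9.73 = -29.85°.
a = sin²(Δφ/2) + cos φ₁ · cos φ₂ · sin²(Δλ/2) = 0.766392.
c = 2·atan2(√a, √(1−a)) = 2.13268 rad → d = 6371·c ≈ 13587.33 km.

13587 km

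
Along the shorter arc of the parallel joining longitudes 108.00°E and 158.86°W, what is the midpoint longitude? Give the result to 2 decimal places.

154.57°E

Signed shortest Δλ from +108.00° to -158.86° is +93.14°.
Midpoint longitude = +108.00° + (+93.14°)/2 = +108.00° + 46.57° = +154.57°.
(The naïve average (+108.00 + -158.86)/2 = -25.43° is on the wrong side of the globe.)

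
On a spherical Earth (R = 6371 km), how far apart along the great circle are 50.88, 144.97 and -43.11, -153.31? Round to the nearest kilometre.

12029 km

Δλ = -153.31 − 144.97 = -298.28°; wrapped into (−180°, 180°]: 61.72°.
Δφ = -43.11 − 50.88 = -93.99°.
a = sin²(Δφ/2) + cos φ₁ · cos φ₂ · sin²(Δλ/2) = 0.655984.
c = 2·atan2(√a, √(1−a)) = 1.88806 rad → d = 6371·c ≈ 12028.83 km.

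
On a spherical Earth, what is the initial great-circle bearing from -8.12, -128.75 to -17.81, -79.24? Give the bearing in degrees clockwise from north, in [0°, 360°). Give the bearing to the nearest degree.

Δλ = -79.24 − -128.75 = 49.51°.
θ = atan2( sin Δλ · cos φ₂ , cos φ₁ · sin φ₂ − sin φ₁ · cos φ₂ · cos Δλ )
  = atan2(0.72407, -0.21548) = 106.572° → normalised to [0°, 360°): 106.572°.

107°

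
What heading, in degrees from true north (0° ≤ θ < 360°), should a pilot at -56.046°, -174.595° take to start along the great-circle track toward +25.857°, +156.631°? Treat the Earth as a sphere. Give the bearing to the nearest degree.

Δλ = 156.631 − -174.595 = 331.226°; wrapped into (−180°, 180°]: -28.774°.
θ = atan2( sin Δλ · cos φ₂ , cos φ₁ · sin φ₂ − sin φ₁ · cos φ₂ · cos Δλ )
  = atan2(-0.43317, 0.89786) = -25.754° → normalised to [0°, 360°): 334.246°.

334°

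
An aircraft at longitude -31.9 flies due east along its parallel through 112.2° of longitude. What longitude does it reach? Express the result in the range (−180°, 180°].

Start at -31.9°; shift +112.2° → +80.3°.
+80.3° already lies in (−180°, 180°].

+80.3°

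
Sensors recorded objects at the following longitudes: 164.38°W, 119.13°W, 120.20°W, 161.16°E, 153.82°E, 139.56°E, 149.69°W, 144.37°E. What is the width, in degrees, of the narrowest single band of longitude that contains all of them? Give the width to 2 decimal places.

101.31°

Sort the longitudes: -164.38°, -149.69°, -120.20°, -119.13°, +139.56°, +144.37°, +153.82°, +161.16°.
Eastward gaps between consecutive values (wrapping around): 14.69°, 29.49°, 1.07°, 258.69°, 4.81°, 9.45°, 7.34°, 34.46°.
Largest gap = 258.69° ⇒ minimal covering band is its complement: 360° − 258.69° = 101.31°.
Band runs from +139.56° eastward to -119.13°, crossing the antimeridian.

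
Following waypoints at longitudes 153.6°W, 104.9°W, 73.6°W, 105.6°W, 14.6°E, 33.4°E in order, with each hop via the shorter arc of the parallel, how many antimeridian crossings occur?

0

Leg 1: -153.6° → -104.9°, shortest Δλ = 48.7° (east) — does not cross 180°.
Leg 2: -104.9° → -73.6°, shortest Δλ = 31.3° (east) — does not cross 180°.
Leg 3: -73.6° → -105.6°, shortest Δλ = -32.0° (west) — does not cross 180°.
Leg 4: -105.6° → +14.6°, shortest Δλ = 120.2° (east) — does not cross 180°.
Leg 5: +14.6° → +33.4°, shortest Δλ = 18.8° (east) — does not cross 180°.
Total crossings: 0.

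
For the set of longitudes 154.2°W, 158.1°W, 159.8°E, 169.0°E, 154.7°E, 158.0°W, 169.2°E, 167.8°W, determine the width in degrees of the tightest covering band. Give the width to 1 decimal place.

Sort the longitudes: -167.8°, -158.1°, -158.0°, -154.2°, +154.7°, +159.8°, +169.0°, +169.2°.
Eastward gaps between consecutive values (wrapping around): 9.7°, 0.1°, 3.8°, 308.9°, 5.1°, 9.2°, 0.2°, 23.0°.
Largest gap = 308.9° ⇒ minimal covering band is its complement: 360° − 308.9° = 51.1°.
Band runs from +154.7° eastward to -154.2°, crossing the antimeridian.

51.1°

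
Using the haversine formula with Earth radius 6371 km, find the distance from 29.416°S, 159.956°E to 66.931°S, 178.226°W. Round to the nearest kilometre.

4421 km

Δλ = -178.226 − 159.956 = -338.182°; wrapped into (−180°, 180°]: 21.818°.
Δφ = -66.931 − -29.416 = -37.515°.
a = sin²(Δφ/2) + cos φ₁ · cos φ₂ · sin²(Δλ/2) = 0.115628.
c = 2·atan2(√a, √(1−a)) = 0.69392 rad → d = 6371·c ≈ 4420.97 km.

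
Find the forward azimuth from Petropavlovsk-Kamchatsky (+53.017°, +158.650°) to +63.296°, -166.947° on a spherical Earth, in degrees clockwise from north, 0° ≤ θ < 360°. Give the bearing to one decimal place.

46.5°

Δλ = -166.947 − 158.650 = -325.597°; wrapped into (−180°, 180°]: 34.403°.
θ = atan2( sin Δλ · cos φ₂ , cos φ₁ · sin φ₂ − sin φ₁ · cos φ₂ · cos Δλ )
  = atan2(0.25391, 0.24123) = 46.466° → normalised to [0°, 360°): 46.466°.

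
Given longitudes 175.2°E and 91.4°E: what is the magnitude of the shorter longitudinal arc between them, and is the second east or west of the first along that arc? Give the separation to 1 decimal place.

83.8° west

Raw difference: 91.4 − 175.2 = -83.8°.
Normalise into (−180°, 180°]: -83.8° stays -83.8°.
Negative ⇒ the second point lies to the west; separation 83.8°.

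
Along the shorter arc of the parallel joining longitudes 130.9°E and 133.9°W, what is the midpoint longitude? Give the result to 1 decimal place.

178.5°E

Signed shortest Δλ from +130.9° to -133.9° is +95.2°.
Midpoint longitude = +130.9° + (+95.2°)/2 = +130.9° + 47.6° = +178.5°.
(The naïve average (+130.9 + -133.9)/2 = -1.5° is on the wrong side of the globe.)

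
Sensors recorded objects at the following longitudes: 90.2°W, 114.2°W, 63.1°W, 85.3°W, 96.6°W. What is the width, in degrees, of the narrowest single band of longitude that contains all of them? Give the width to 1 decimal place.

Sort the longitudes: -114.2°, -96.6°, -90.2°, -85.3°, -63.1°.
Eastward gaps between consecutive values (wrapping around): 17.6°, 6.4°, 4.9°, 22.2°, 308.9°.
Largest gap = 308.9° ⇒ minimal covering band is its complement: 360° − 308.9° = 51.1°.
Band runs from -114.2° eastward to -63.1°.

51.1°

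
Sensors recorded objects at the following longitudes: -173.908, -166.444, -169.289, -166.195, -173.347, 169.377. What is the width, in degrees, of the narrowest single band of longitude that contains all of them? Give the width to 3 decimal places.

Sort the longitudes: -173.908°, -173.347°, -169.289°, -166.444°, -166.195°, +169.377°.
Eastward gaps between consecutive values (wrapping around): 0.561°, 4.058°, 2.845°, 0.249°, 335.572°, 16.715°.
Largest gap = 335.572° ⇒ minimal covering band is its complement: 360° − 335.572° = 24.428°.
Band runs from +169.377° eastward to -166.195°, crossing the antimeridian.

24.428°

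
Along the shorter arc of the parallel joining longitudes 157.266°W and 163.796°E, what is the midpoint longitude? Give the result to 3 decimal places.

176.735°W

Signed shortest Δλ from -157.266° to +163.796° is -38.938°.
Midpoint longitude = -157.266° + (-38.938°)/2 = -157.266° − 19.469° = -176.735°.
(The naïve average (-157.266 + +163.796)/2 = 3.265° is on the wrong side of the globe.)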